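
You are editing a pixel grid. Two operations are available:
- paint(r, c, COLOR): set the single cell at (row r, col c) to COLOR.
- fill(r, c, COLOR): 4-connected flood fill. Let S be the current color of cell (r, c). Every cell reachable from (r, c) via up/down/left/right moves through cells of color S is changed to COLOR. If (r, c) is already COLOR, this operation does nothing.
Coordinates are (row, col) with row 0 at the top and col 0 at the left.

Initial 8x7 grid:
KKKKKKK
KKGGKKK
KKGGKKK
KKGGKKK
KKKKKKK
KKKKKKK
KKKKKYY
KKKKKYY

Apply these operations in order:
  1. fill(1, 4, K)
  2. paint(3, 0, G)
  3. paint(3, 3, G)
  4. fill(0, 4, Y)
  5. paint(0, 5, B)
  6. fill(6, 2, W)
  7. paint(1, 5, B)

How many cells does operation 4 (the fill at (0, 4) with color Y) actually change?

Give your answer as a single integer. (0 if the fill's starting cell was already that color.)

Answer: 45

Derivation:
After op 1 fill(1,4,K) [0 cells changed]:
KKKKKKK
KKGGKKK
KKGGKKK
KKGGKKK
KKKKKKK
KKKKKKK
KKKKKYY
KKKKKYY
After op 2 paint(3,0,G):
KKKKKKK
KKGGKKK
KKGGKKK
GKGGKKK
KKKKKKK
KKKKKKK
KKKKKYY
KKKKKYY
After op 3 paint(3,3,G):
KKKKKKK
KKGGKKK
KKGGKKK
GKGGKKK
KKKKKKK
KKKKKKK
KKKKKYY
KKKKKYY
After op 4 fill(0,4,Y) [45 cells changed]:
YYYYYYY
YYGGYYY
YYGGYYY
GYGGYYY
YYYYYYY
YYYYYYY
YYYYYYY
YYYYYYY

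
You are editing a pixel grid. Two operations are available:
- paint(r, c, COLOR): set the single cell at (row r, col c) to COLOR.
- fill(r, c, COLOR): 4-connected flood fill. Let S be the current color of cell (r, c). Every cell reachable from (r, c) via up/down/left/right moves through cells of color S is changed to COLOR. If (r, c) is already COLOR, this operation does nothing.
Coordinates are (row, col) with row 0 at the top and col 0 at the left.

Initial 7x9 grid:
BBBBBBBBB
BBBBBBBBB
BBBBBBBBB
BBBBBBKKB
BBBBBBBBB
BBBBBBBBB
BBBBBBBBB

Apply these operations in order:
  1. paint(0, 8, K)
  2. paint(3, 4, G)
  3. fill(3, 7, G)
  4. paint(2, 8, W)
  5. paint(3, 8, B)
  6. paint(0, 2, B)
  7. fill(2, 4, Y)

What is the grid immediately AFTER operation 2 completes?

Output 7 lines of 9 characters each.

After op 1 paint(0,8,K):
BBBBBBBBK
BBBBBBBBB
BBBBBBBBB
BBBBBBKKB
BBBBBBBBB
BBBBBBBBB
BBBBBBBBB
After op 2 paint(3,4,G):
BBBBBBBBK
BBBBBBBBB
BBBBBBBBB
BBBBGBKKB
BBBBBBBBB
BBBBBBBBB
BBBBBBBBB

Answer: BBBBBBBBK
BBBBBBBBB
BBBBBBBBB
BBBBGBKKB
BBBBBBBBB
BBBBBBBBB
BBBBBBBBB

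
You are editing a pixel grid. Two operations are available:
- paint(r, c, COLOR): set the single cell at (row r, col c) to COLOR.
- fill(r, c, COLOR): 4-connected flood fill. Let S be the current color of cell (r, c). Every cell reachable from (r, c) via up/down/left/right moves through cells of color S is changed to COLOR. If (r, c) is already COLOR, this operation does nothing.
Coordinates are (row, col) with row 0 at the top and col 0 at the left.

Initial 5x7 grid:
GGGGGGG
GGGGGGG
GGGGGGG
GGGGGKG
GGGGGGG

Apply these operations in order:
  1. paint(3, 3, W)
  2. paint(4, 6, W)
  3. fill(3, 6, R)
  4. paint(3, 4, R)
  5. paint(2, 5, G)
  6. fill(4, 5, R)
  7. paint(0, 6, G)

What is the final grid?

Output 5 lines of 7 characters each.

Answer: RRRRRRG
RRRRRRR
RRRRRGR
RRRWRKR
RRRRRRW

Derivation:
After op 1 paint(3,3,W):
GGGGGGG
GGGGGGG
GGGGGGG
GGGWGKG
GGGGGGG
After op 2 paint(4,6,W):
GGGGGGG
GGGGGGG
GGGGGGG
GGGWGKG
GGGGGGW
After op 3 fill(3,6,R) [32 cells changed]:
RRRRRRR
RRRRRRR
RRRRRRR
RRRWRKR
RRRRRRW
After op 4 paint(3,4,R):
RRRRRRR
RRRRRRR
RRRRRRR
RRRWRKR
RRRRRRW
After op 5 paint(2,5,G):
RRRRRRR
RRRRRRR
RRRRRGR
RRRWRKR
RRRRRRW
After op 6 fill(4,5,R) [0 cells changed]:
RRRRRRR
RRRRRRR
RRRRRGR
RRRWRKR
RRRRRRW
After op 7 paint(0,6,G):
RRRRRRG
RRRRRRR
RRRRRGR
RRRWRKR
RRRRRRW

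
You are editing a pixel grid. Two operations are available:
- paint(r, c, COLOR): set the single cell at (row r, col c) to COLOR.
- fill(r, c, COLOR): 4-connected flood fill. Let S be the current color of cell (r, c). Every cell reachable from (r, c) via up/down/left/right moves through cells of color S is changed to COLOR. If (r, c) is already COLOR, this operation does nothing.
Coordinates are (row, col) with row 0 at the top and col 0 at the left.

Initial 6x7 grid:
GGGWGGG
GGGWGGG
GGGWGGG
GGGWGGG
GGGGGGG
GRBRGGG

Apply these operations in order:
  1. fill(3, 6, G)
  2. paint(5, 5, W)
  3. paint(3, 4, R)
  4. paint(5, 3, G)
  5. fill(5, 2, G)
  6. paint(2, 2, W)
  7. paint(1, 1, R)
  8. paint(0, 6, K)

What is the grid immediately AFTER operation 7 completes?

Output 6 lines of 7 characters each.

After op 1 fill(3,6,G) [0 cells changed]:
GGGWGGG
GGGWGGG
GGGWGGG
GGGWGGG
GGGGGGG
GRBRGGG
After op 2 paint(5,5,W):
GGGWGGG
GGGWGGG
GGGWGGG
GGGWGGG
GGGGGGG
GRBRGWG
After op 3 paint(3,4,R):
GGGWGGG
GGGWGGG
GGGWGGG
GGGWRGG
GGGGGGG
GRBRGWG
After op 4 paint(5,3,G):
GGGWGGG
GGGWGGG
GGGWGGG
GGGWRGG
GGGGGGG
GRBGGWG
After op 5 fill(5,2,G) [1 cells changed]:
GGGWGGG
GGGWGGG
GGGWGGG
GGGWRGG
GGGGGGG
GRGGGWG
After op 6 paint(2,2,W):
GGGWGGG
GGGWGGG
GGWWGGG
GGGWRGG
GGGGGGG
GRGGGWG
After op 7 paint(1,1,R):
GGGWGGG
GRGWGGG
GGWWGGG
GGGWRGG
GGGGGGG
GRGGGWG

Answer: GGGWGGG
GRGWGGG
GGWWGGG
GGGWRGG
GGGGGGG
GRGGGWG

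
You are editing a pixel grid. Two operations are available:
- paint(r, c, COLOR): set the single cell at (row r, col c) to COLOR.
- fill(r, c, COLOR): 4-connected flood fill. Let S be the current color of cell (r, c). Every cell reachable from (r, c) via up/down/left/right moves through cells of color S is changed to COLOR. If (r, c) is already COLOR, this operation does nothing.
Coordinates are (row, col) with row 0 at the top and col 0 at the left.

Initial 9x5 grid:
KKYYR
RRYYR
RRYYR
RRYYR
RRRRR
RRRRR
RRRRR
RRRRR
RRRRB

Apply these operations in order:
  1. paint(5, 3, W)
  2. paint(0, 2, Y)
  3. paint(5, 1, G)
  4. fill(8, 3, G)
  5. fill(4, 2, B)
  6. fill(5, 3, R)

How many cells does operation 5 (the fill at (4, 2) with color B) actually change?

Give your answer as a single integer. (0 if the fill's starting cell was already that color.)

After op 1 paint(5,3,W):
KKYYR
RRYYR
RRYYR
RRYYR
RRRRR
RRRWR
RRRRR
RRRRR
RRRRB
After op 2 paint(0,2,Y):
KKYYR
RRYYR
RRYYR
RRYYR
RRRRR
RRRWR
RRRRR
RRRRR
RRRRB
After op 3 paint(5,1,G):
KKYYR
RRYYR
RRYYR
RRYYR
RRRRR
RGRWR
RRRRR
RRRRR
RRRRB
After op 4 fill(8,3,G) [32 cells changed]:
KKYYG
GGYYG
GGYYG
GGYYG
GGGGG
GGGWG
GGGGG
GGGGG
GGGGB
After op 5 fill(4,2,B) [33 cells changed]:
KKYYB
BBYYB
BBYYB
BBYYB
BBBBB
BBBWB
BBBBB
BBBBB
BBBBB

Answer: 33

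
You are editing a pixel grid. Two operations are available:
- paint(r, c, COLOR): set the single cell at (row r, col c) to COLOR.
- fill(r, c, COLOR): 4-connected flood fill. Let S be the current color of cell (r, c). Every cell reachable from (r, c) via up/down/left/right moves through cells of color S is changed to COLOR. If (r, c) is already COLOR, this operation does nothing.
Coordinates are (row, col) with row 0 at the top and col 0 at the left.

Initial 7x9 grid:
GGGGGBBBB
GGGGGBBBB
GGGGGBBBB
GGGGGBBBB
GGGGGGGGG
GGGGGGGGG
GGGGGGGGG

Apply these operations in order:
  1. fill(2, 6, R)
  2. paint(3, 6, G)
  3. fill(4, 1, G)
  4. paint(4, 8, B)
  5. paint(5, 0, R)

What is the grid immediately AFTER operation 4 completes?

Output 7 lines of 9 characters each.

Answer: GGGGGRRRR
GGGGGRRRR
GGGGGRRRR
GGGGGRGRR
GGGGGGGGB
GGGGGGGGG
GGGGGGGGG

Derivation:
After op 1 fill(2,6,R) [16 cells changed]:
GGGGGRRRR
GGGGGRRRR
GGGGGRRRR
GGGGGRRRR
GGGGGGGGG
GGGGGGGGG
GGGGGGGGG
After op 2 paint(3,6,G):
GGGGGRRRR
GGGGGRRRR
GGGGGRRRR
GGGGGRGRR
GGGGGGGGG
GGGGGGGGG
GGGGGGGGG
After op 3 fill(4,1,G) [0 cells changed]:
GGGGGRRRR
GGGGGRRRR
GGGGGRRRR
GGGGGRGRR
GGGGGGGGG
GGGGGGGGG
GGGGGGGGG
After op 4 paint(4,8,B):
GGGGGRRRR
GGGGGRRRR
GGGGGRRRR
GGGGGRGRR
GGGGGGGGB
GGGGGGGGG
GGGGGGGGG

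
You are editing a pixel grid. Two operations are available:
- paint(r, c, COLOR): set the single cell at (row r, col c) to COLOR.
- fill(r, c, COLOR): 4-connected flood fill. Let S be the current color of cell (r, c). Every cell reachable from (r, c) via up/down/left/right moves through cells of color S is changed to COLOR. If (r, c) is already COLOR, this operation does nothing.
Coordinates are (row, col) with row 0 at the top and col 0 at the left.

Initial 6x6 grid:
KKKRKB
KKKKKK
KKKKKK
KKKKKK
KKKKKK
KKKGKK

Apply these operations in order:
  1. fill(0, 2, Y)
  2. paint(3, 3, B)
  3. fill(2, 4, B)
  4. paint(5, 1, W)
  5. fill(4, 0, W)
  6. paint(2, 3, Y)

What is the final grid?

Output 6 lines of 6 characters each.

Answer: WWWRWW
WWWWWW
WWWYWW
WWWWWW
WWWWWW
WWWGWW

Derivation:
After op 1 fill(0,2,Y) [33 cells changed]:
YYYRYB
YYYYYY
YYYYYY
YYYYYY
YYYYYY
YYYGYY
After op 2 paint(3,3,B):
YYYRYB
YYYYYY
YYYYYY
YYYBYY
YYYYYY
YYYGYY
After op 3 fill(2,4,B) [32 cells changed]:
BBBRBB
BBBBBB
BBBBBB
BBBBBB
BBBBBB
BBBGBB
After op 4 paint(5,1,W):
BBBRBB
BBBBBB
BBBBBB
BBBBBB
BBBBBB
BWBGBB
After op 5 fill(4,0,W) [33 cells changed]:
WWWRWW
WWWWWW
WWWWWW
WWWWWW
WWWWWW
WWWGWW
After op 6 paint(2,3,Y):
WWWRWW
WWWWWW
WWWYWW
WWWWWW
WWWWWW
WWWGWW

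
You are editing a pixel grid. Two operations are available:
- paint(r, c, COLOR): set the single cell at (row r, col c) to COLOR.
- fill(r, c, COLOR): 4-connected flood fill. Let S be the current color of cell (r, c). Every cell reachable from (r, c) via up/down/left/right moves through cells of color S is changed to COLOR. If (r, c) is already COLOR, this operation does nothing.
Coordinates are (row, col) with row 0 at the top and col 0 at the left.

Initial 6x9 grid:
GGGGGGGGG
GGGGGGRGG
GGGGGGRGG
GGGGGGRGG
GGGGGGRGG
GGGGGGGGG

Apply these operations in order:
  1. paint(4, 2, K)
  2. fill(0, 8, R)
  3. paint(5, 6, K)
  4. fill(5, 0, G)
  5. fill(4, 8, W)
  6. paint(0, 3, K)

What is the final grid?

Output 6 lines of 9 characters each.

Answer: WWWKWWWWW
WWWWWWWWW
WWWWWWWWW
WWWWWWWWW
WWKWWWWWW
WWWWWWKWW

Derivation:
After op 1 paint(4,2,K):
GGGGGGGGG
GGGGGGRGG
GGGGGGRGG
GGGGGGRGG
GGKGGGRGG
GGGGGGGGG
After op 2 fill(0,8,R) [49 cells changed]:
RRRRRRRRR
RRRRRRRRR
RRRRRRRRR
RRRRRRRRR
RRKRRRRRR
RRRRRRRRR
After op 3 paint(5,6,K):
RRRRRRRRR
RRRRRRRRR
RRRRRRRRR
RRRRRRRRR
RRKRRRRRR
RRRRRRKRR
After op 4 fill(5,0,G) [52 cells changed]:
GGGGGGGGG
GGGGGGGGG
GGGGGGGGG
GGGGGGGGG
GGKGGGGGG
GGGGGGKGG
After op 5 fill(4,8,W) [52 cells changed]:
WWWWWWWWW
WWWWWWWWW
WWWWWWWWW
WWWWWWWWW
WWKWWWWWW
WWWWWWKWW
After op 6 paint(0,3,K):
WWWKWWWWW
WWWWWWWWW
WWWWWWWWW
WWWWWWWWW
WWKWWWWWW
WWWWWWKWW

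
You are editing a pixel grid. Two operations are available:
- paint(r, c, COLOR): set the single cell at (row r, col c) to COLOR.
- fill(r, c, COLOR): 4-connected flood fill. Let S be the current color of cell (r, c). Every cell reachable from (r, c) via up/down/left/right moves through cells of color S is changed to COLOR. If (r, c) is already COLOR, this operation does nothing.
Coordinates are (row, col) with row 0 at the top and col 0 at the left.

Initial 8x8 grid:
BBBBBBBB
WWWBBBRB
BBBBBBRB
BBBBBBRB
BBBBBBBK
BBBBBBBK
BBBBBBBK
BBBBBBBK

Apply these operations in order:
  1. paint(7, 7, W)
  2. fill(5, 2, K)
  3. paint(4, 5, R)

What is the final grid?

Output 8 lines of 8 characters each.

After op 1 paint(7,7,W):
BBBBBBBB
WWWBBBRB
BBBBBBRB
BBBBBBRB
BBBBBBBK
BBBBBBBK
BBBBBBBK
BBBBBBBW
After op 2 fill(5,2,K) [54 cells changed]:
KKKKKKKK
WWWKKKRK
KKKKKKRK
KKKKKKRK
KKKKKKKK
KKKKKKKK
KKKKKKKK
KKKKKKKW
After op 3 paint(4,5,R):
KKKKKKKK
WWWKKKRK
KKKKKKRK
KKKKKKRK
KKKKKRKK
KKKKKKKK
KKKKKKKK
KKKKKKKW

Answer: KKKKKKKK
WWWKKKRK
KKKKKKRK
KKKKKKRK
KKKKKRKK
KKKKKKKK
KKKKKKKK
KKKKKKKW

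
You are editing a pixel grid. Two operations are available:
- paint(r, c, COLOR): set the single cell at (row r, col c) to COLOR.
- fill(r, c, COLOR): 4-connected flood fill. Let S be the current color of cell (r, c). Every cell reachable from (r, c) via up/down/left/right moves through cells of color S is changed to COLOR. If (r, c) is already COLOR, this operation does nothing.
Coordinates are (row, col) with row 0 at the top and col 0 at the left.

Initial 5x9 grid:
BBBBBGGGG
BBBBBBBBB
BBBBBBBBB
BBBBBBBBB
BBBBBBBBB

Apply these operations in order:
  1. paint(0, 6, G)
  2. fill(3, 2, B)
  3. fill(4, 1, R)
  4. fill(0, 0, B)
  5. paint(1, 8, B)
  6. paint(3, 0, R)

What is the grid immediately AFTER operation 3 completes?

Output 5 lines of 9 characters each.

Answer: RRRRRGGGG
RRRRRRRRR
RRRRRRRRR
RRRRRRRRR
RRRRRRRRR

Derivation:
After op 1 paint(0,6,G):
BBBBBGGGG
BBBBBBBBB
BBBBBBBBB
BBBBBBBBB
BBBBBBBBB
After op 2 fill(3,2,B) [0 cells changed]:
BBBBBGGGG
BBBBBBBBB
BBBBBBBBB
BBBBBBBBB
BBBBBBBBB
After op 3 fill(4,1,R) [41 cells changed]:
RRRRRGGGG
RRRRRRRRR
RRRRRRRRR
RRRRRRRRR
RRRRRRRRR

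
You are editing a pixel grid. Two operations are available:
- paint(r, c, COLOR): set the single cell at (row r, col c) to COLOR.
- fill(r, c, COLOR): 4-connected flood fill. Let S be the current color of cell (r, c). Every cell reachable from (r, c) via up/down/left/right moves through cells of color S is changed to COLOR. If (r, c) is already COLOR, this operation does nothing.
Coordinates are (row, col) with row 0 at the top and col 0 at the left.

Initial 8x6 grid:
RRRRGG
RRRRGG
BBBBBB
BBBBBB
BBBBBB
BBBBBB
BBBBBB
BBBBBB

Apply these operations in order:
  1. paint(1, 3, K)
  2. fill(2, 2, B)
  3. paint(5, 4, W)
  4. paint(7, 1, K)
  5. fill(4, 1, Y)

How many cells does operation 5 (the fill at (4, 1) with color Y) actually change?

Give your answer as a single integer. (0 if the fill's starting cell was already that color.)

Answer: 34

Derivation:
After op 1 paint(1,3,K):
RRRRGG
RRRKGG
BBBBBB
BBBBBB
BBBBBB
BBBBBB
BBBBBB
BBBBBB
After op 2 fill(2,2,B) [0 cells changed]:
RRRRGG
RRRKGG
BBBBBB
BBBBBB
BBBBBB
BBBBBB
BBBBBB
BBBBBB
After op 3 paint(5,4,W):
RRRRGG
RRRKGG
BBBBBB
BBBBBB
BBBBBB
BBBBWB
BBBBBB
BBBBBB
After op 4 paint(7,1,K):
RRRRGG
RRRKGG
BBBBBB
BBBBBB
BBBBBB
BBBBWB
BBBBBB
BKBBBB
After op 5 fill(4,1,Y) [34 cells changed]:
RRRRGG
RRRKGG
YYYYYY
YYYYYY
YYYYYY
YYYYWY
YYYYYY
YKYYYY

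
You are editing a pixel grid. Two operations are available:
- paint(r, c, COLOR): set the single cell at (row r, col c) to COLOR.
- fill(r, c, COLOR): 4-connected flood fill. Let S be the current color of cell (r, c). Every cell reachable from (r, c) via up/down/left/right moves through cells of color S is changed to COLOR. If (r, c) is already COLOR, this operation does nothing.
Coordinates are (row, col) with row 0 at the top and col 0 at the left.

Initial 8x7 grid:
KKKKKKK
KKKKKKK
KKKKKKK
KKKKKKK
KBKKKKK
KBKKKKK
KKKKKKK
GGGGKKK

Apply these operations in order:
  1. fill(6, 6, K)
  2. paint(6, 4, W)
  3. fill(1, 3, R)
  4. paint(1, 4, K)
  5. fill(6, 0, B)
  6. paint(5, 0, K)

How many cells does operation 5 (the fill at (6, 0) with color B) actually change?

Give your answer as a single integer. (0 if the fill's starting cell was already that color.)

After op 1 fill(6,6,K) [0 cells changed]:
KKKKKKK
KKKKKKK
KKKKKKK
KKKKKKK
KBKKKKK
KBKKKKK
KKKKKKK
GGGGKKK
After op 2 paint(6,4,W):
KKKKKKK
KKKKKKK
KKKKKKK
KKKKKKK
KBKKKKK
KBKKKKK
KKKKWKK
GGGGKKK
After op 3 fill(1,3,R) [49 cells changed]:
RRRRRRR
RRRRRRR
RRRRRRR
RRRRRRR
RBRRRRR
RBRRRRR
RRRRWRR
GGGGRRR
After op 4 paint(1,4,K):
RRRRRRR
RRRRKRR
RRRRRRR
RRRRRRR
RBRRRRR
RBRRRRR
RRRRWRR
GGGGRRR
After op 5 fill(6,0,B) [48 cells changed]:
BBBBBBB
BBBBKBB
BBBBBBB
BBBBBBB
BBBBBBB
BBBBBBB
BBBBWBB
GGGGBBB

Answer: 48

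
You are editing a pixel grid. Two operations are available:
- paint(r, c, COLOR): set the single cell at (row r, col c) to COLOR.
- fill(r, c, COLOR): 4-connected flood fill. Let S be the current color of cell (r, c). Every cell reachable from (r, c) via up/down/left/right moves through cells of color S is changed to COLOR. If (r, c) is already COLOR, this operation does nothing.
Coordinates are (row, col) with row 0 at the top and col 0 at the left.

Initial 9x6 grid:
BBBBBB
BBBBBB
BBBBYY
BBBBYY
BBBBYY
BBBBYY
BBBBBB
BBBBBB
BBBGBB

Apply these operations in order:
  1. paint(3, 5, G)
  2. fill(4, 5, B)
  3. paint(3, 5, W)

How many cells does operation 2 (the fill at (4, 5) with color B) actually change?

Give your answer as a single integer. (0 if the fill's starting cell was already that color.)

After op 1 paint(3,5,G):
BBBBBB
BBBBBB
BBBBYY
BBBBYG
BBBBYY
BBBBYY
BBBBBB
BBBBBB
BBBGBB
After op 2 fill(4,5,B) [7 cells changed]:
BBBBBB
BBBBBB
BBBBBB
BBBBBG
BBBBBB
BBBBBB
BBBBBB
BBBBBB
BBBGBB

Answer: 7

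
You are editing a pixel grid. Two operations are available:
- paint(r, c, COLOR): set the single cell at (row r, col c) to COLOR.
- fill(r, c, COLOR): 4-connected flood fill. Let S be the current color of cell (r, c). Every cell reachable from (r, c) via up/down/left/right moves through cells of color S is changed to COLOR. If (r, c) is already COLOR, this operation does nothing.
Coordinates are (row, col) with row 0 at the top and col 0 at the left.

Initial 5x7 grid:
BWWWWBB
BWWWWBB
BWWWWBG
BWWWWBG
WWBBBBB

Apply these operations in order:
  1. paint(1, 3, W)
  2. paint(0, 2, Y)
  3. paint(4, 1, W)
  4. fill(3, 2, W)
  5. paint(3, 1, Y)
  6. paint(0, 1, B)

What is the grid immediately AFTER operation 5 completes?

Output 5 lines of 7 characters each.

Answer: BWYWWBB
BWWWWBB
BWWWWBG
BYWWWBG
WWBBBBB

Derivation:
After op 1 paint(1,3,W):
BWWWWBB
BWWWWBB
BWWWWBG
BWWWWBG
WWBBBBB
After op 2 paint(0,2,Y):
BWYWWBB
BWWWWBB
BWWWWBG
BWWWWBG
WWBBBBB
After op 3 paint(4,1,W):
BWYWWBB
BWWWWBB
BWWWWBG
BWWWWBG
WWBBBBB
After op 4 fill(3,2,W) [0 cells changed]:
BWYWWBB
BWWWWBB
BWWWWBG
BWWWWBG
WWBBBBB
After op 5 paint(3,1,Y):
BWYWWBB
BWWWWBB
BWWWWBG
BYWWWBG
WWBBBBB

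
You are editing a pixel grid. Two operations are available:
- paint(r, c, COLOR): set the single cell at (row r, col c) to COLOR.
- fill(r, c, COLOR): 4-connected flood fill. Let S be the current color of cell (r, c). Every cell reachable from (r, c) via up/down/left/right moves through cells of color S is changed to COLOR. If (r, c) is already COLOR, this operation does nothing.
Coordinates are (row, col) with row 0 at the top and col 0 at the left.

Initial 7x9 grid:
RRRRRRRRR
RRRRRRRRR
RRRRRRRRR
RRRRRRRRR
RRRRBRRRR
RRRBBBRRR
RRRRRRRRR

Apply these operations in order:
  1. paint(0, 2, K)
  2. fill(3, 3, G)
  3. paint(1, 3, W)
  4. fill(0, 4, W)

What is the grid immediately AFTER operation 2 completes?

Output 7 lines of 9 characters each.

After op 1 paint(0,2,K):
RRKRRRRRR
RRRRRRRRR
RRRRRRRRR
RRRRRRRRR
RRRRBRRRR
RRRBBBRRR
RRRRRRRRR
After op 2 fill(3,3,G) [58 cells changed]:
GGKGGGGGG
GGGGGGGGG
GGGGGGGGG
GGGGGGGGG
GGGGBGGGG
GGGBBBGGG
GGGGGGGGG

Answer: GGKGGGGGG
GGGGGGGGG
GGGGGGGGG
GGGGGGGGG
GGGGBGGGG
GGGBBBGGG
GGGGGGGGG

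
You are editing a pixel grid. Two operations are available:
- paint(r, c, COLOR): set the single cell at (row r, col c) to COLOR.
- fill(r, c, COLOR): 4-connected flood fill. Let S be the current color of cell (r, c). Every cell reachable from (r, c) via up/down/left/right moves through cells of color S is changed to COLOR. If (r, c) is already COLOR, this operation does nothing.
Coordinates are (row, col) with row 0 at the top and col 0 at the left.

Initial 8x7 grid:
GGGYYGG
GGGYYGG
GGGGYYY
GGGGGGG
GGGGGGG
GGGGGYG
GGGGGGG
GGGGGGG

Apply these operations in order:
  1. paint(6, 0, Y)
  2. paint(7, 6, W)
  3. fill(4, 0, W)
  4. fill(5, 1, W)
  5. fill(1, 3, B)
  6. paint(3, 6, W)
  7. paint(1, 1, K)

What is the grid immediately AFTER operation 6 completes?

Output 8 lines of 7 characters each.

After op 1 paint(6,0,Y):
GGGYYGG
GGGYYGG
GGGGYYY
GGGGGGG
GGGGGGG
GGGGGYG
YGGGGGG
GGGGGGG
After op 2 paint(7,6,W):
GGGYYGG
GGGYYGG
GGGGYYY
GGGGGGG
GGGGGGG
GGGGGYG
YGGGGGG
GGGGGGW
After op 3 fill(4,0,W) [42 cells changed]:
WWWYYGG
WWWYYGG
WWWWYYY
WWWWWWW
WWWWWWW
WWWWWYW
YWWWWWW
WWWWWWW
After op 4 fill(5,1,W) [0 cells changed]:
WWWYYGG
WWWYYGG
WWWWYYY
WWWWWWW
WWWWWWW
WWWWWYW
YWWWWWW
WWWWWWW
After op 5 fill(1,3,B) [7 cells changed]:
WWWBBGG
WWWBBGG
WWWWBBB
WWWWWWW
WWWWWWW
WWWWWYW
YWWWWWW
WWWWWWW
After op 6 paint(3,6,W):
WWWBBGG
WWWBBGG
WWWWBBB
WWWWWWW
WWWWWWW
WWWWWYW
YWWWWWW
WWWWWWW

Answer: WWWBBGG
WWWBBGG
WWWWBBB
WWWWWWW
WWWWWWW
WWWWWYW
YWWWWWW
WWWWWWW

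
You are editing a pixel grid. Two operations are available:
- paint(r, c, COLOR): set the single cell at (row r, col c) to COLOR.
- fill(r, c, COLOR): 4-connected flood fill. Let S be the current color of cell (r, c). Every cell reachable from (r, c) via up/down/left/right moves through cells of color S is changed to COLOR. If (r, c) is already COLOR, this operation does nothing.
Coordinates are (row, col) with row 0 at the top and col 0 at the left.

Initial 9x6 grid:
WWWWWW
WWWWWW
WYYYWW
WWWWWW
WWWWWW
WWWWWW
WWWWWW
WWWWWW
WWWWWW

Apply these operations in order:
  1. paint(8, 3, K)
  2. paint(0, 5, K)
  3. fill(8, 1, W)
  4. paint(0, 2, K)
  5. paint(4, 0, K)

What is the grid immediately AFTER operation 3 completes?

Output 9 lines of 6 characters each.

After op 1 paint(8,3,K):
WWWWWW
WWWWWW
WYYYWW
WWWWWW
WWWWWW
WWWWWW
WWWWWW
WWWWWW
WWWKWW
After op 2 paint(0,5,K):
WWWWWK
WWWWWW
WYYYWW
WWWWWW
WWWWWW
WWWWWW
WWWWWW
WWWWWW
WWWKWW
After op 3 fill(8,1,W) [0 cells changed]:
WWWWWK
WWWWWW
WYYYWW
WWWWWW
WWWWWW
WWWWWW
WWWWWW
WWWWWW
WWWKWW

Answer: WWWWWK
WWWWWW
WYYYWW
WWWWWW
WWWWWW
WWWWWW
WWWWWW
WWWWWW
WWWKWW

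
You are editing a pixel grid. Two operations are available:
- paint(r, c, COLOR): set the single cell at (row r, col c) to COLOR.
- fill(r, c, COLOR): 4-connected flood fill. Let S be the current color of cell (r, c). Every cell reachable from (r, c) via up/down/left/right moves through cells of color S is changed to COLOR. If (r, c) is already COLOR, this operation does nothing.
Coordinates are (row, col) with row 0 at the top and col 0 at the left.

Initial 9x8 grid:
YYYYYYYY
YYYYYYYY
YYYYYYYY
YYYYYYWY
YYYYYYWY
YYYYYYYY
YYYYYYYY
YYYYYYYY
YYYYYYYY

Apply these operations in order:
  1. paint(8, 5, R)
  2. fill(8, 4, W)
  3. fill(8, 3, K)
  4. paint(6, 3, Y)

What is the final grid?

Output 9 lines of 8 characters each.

Answer: KKKKKKKK
KKKKKKKK
KKKKKKKK
KKKKKKKK
KKKKKKKK
KKKKKKKK
KKKYKKKK
KKKKKKKK
KKKKKRKK

Derivation:
After op 1 paint(8,5,R):
YYYYYYYY
YYYYYYYY
YYYYYYYY
YYYYYYWY
YYYYYYWY
YYYYYYYY
YYYYYYYY
YYYYYYYY
YYYYYRYY
After op 2 fill(8,4,W) [69 cells changed]:
WWWWWWWW
WWWWWWWW
WWWWWWWW
WWWWWWWW
WWWWWWWW
WWWWWWWW
WWWWWWWW
WWWWWWWW
WWWWWRWW
After op 3 fill(8,3,K) [71 cells changed]:
KKKKKKKK
KKKKKKKK
KKKKKKKK
KKKKKKKK
KKKKKKKK
KKKKKKKK
KKKKKKKK
KKKKKKKK
KKKKKRKK
After op 4 paint(6,3,Y):
KKKKKKKK
KKKKKKKK
KKKKKKKK
KKKKKKKK
KKKKKKKK
KKKKKKKK
KKKYKKKK
KKKKKKKK
KKKKKRKK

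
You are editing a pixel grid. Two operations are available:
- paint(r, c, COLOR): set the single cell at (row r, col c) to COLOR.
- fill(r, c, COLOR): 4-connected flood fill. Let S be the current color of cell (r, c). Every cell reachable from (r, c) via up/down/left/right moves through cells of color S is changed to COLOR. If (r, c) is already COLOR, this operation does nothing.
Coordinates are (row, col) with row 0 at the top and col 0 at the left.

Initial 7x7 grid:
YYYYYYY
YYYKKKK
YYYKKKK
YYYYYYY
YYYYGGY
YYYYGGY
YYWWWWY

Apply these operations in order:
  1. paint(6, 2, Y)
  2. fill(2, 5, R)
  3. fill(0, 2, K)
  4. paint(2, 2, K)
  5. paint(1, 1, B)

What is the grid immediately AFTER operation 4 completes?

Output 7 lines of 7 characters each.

Answer: KKKKKKK
KKKRRRR
KKKRRRR
KKKKKKK
KKKKGGK
KKKKGGK
KKKWWWK

Derivation:
After op 1 paint(6,2,Y):
YYYYYYY
YYYKKKK
YYYKKKK
YYYYYYY
YYYYGGY
YYYYGGY
YYYWWWY
After op 2 fill(2,5,R) [8 cells changed]:
YYYYYYY
YYYRRRR
YYYRRRR
YYYYYYY
YYYYGGY
YYYYGGY
YYYWWWY
After op 3 fill(0,2,K) [34 cells changed]:
KKKKKKK
KKKRRRR
KKKRRRR
KKKKKKK
KKKKGGK
KKKKGGK
KKKWWWK
After op 4 paint(2,2,K):
KKKKKKK
KKKRRRR
KKKRRRR
KKKKKKK
KKKKGGK
KKKKGGK
KKKWWWK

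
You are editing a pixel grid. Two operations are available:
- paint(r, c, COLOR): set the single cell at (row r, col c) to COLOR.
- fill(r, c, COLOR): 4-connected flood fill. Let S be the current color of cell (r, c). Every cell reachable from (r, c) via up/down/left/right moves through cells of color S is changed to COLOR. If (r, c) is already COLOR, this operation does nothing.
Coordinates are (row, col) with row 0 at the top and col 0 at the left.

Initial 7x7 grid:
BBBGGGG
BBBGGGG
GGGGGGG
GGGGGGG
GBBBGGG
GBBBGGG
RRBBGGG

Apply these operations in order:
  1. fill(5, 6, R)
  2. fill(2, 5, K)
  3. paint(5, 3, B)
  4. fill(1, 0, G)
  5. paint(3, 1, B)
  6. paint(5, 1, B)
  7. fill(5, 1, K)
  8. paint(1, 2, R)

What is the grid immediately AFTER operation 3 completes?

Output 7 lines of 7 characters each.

Answer: BBBKKKK
BBBKKKK
KKKKKKK
KKKKKKK
KBBBKKK
KBBBKKK
KKBBKKK

Derivation:
After op 1 fill(5,6,R) [33 cells changed]:
BBBRRRR
BBBRRRR
RRRRRRR
RRRRRRR
RBBBRRR
RBBBRRR
RRBBRRR
After op 2 fill(2,5,K) [35 cells changed]:
BBBKKKK
BBBKKKK
KKKKKKK
KKKKKKK
KBBBKKK
KBBBKKK
KKBBKKK
After op 3 paint(5,3,B):
BBBKKKK
BBBKKKK
KKKKKKK
KKKKKKK
KBBBKKK
KBBBKKK
KKBBKKK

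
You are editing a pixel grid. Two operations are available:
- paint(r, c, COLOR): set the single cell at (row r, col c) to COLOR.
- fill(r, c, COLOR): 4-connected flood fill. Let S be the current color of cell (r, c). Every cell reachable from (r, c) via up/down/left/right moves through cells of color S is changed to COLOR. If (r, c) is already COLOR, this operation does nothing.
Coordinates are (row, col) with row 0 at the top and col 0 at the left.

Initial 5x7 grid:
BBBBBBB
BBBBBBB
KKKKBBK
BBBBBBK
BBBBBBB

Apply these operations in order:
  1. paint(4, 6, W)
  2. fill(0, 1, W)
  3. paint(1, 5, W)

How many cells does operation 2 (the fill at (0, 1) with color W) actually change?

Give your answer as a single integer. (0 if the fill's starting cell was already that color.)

Answer: 28

Derivation:
After op 1 paint(4,6,W):
BBBBBBB
BBBBBBB
KKKKBBK
BBBBBBK
BBBBBBW
After op 2 fill(0,1,W) [28 cells changed]:
WWWWWWW
WWWWWWW
KKKKWWK
WWWWWWK
WWWWWWW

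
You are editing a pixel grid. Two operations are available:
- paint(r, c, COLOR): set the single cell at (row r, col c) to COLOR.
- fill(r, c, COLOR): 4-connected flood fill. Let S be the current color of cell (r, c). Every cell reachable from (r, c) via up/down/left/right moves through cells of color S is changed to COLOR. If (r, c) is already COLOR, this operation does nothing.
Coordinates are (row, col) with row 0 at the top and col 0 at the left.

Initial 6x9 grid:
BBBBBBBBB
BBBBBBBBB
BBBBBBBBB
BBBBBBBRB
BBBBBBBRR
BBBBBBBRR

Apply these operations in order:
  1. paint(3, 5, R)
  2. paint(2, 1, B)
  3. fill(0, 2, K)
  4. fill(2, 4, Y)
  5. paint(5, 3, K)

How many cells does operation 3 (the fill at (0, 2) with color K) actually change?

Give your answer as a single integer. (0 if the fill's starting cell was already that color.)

Answer: 48

Derivation:
After op 1 paint(3,5,R):
BBBBBBBBB
BBBBBBBBB
BBBBBBBBB
BBBBBRBRB
BBBBBBBRR
BBBBBBBRR
After op 2 paint(2,1,B):
BBBBBBBBB
BBBBBBBBB
BBBBBBBBB
BBBBBRBRB
BBBBBBBRR
BBBBBBBRR
After op 3 fill(0,2,K) [48 cells changed]:
KKKKKKKKK
KKKKKKKKK
KKKKKKKKK
KKKKKRKRK
KKKKKKKRR
KKKKKKKRR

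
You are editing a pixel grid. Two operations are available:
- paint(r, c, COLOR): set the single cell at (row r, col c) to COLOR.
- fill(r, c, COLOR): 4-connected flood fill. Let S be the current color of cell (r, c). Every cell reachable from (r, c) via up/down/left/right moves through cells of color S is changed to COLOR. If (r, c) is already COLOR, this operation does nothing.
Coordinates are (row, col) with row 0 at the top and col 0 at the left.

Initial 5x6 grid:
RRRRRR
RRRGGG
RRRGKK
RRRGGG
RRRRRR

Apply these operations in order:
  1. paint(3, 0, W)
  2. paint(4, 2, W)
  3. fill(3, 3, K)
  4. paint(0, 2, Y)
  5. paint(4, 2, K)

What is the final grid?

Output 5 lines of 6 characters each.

After op 1 paint(3,0,W):
RRRRRR
RRRGGG
RRRGKK
WRRGGG
RRRRRR
After op 2 paint(4,2,W):
RRRRRR
RRRGGG
RRRGKK
WRRGGG
RRWRRR
After op 3 fill(3,3,K) [7 cells changed]:
RRRRRR
RRRKKK
RRRKKK
WRRKKK
RRWRRR
After op 4 paint(0,2,Y):
RRYRRR
RRRKKK
RRRKKK
WRRKKK
RRWRRR
After op 5 paint(4,2,K):
RRYRRR
RRRKKK
RRRKKK
WRRKKK
RRKRRR

Answer: RRYRRR
RRRKKK
RRRKKK
WRRKKK
RRKRRR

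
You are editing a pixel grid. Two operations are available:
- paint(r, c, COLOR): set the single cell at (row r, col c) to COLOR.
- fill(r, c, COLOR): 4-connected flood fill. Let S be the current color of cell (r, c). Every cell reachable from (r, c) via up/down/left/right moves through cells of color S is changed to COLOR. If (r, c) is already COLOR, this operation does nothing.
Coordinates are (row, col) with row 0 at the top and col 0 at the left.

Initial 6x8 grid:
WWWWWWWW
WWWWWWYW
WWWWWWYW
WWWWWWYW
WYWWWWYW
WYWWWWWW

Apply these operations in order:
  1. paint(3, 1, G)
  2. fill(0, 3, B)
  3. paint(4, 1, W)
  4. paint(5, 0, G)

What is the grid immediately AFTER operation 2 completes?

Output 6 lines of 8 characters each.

Answer: BBBBBBBB
BBBBBBYB
BBBBBBYB
BGBBBBYB
BYBBBBYB
BYBBBBBB

Derivation:
After op 1 paint(3,1,G):
WWWWWWWW
WWWWWWYW
WWWWWWYW
WGWWWWYW
WYWWWWYW
WYWWWWWW
After op 2 fill(0,3,B) [41 cells changed]:
BBBBBBBB
BBBBBBYB
BBBBBBYB
BGBBBBYB
BYBBBBYB
BYBBBBBB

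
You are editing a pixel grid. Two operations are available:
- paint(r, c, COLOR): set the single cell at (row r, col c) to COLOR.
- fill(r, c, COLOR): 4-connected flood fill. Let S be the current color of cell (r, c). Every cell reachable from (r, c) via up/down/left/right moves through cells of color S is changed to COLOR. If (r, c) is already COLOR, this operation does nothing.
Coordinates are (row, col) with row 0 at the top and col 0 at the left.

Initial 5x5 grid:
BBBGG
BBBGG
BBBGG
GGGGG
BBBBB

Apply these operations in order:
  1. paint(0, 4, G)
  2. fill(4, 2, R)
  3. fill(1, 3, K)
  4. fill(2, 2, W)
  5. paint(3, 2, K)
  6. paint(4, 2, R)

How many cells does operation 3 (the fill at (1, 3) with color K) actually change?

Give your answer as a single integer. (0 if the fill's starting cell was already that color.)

Answer: 11

Derivation:
After op 1 paint(0,4,G):
BBBGG
BBBGG
BBBGG
GGGGG
BBBBB
After op 2 fill(4,2,R) [5 cells changed]:
BBBGG
BBBGG
BBBGG
GGGGG
RRRRR
After op 3 fill(1,3,K) [11 cells changed]:
BBBKK
BBBKK
BBBKK
KKKKK
RRRRR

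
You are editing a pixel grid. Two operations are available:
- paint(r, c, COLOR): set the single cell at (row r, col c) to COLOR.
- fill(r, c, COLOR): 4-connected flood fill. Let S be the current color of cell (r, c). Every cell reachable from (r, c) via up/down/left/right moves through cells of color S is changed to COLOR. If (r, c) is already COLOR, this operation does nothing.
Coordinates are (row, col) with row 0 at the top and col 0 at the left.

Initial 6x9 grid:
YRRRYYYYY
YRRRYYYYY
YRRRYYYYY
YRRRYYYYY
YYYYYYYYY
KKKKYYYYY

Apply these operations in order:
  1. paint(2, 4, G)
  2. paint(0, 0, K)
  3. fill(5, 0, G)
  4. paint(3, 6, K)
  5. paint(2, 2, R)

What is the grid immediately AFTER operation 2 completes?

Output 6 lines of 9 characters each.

After op 1 paint(2,4,G):
YRRRYYYYY
YRRRYYYYY
YRRRGYYYY
YRRRYYYYY
YYYYYYYYY
KKKKYYYYY
After op 2 paint(0,0,K):
KRRRYYYYY
YRRRYYYYY
YRRRGYYYY
YRRRYYYYY
YYYYYYYYY
KKKKYYYYY

Answer: KRRRYYYYY
YRRRYYYYY
YRRRGYYYY
YRRRYYYYY
YYYYYYYYY
KKKKYYYYY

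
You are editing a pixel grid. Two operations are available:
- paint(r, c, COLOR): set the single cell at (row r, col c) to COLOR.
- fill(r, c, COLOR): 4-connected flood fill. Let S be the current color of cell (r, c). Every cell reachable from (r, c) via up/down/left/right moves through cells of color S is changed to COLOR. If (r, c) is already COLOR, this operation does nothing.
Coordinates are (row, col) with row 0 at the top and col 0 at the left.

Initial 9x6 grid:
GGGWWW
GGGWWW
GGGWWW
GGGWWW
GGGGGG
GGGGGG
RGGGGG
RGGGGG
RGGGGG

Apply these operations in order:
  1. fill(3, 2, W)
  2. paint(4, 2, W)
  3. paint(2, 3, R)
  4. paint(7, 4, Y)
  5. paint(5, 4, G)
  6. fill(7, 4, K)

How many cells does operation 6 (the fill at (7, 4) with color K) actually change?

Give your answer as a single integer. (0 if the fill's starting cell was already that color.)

Answer: 1

Derivation:
After op 1 fill(3,2,W) [39 cells changed]:
WWWWWW
WWWWWW
WWWWWW
WWWWWW
WWWWWW
WWWWWW
RWWWWW
RWWWWW
RWWWWW
After op 2 paint(4,2,W):
WWWWWW
WWWWWW
WWWWWW
WWWWWW
WWWWWW
WWWWWW
RWWWWW
RWWWWW
RWWWWW
After op 3 paint(2,3,R):
WWWWWW
WWWWWW
WWWRWW
WWWWWW
WWWWWW
WWWWWW
RWWWWW
RWWWWW
RWWWWW
After op 4 paint(7,4,Y):
WWWWWW
WWWWWW
WWWRWW
WWWWWW
WWWWWW
WWWWWW
RWWWWW
RWWWYW
RWWWWW
After op 5 paint(5,4,G):
WWWWWW
WWWWWW
WWWRWW
WWWWWW
WWWWWW
WWWWGW
RWWWWW
RWWWYW
RWWWWW
After op 6 fill(7,4,K) [1 cells changed]:
WWWWWW
WWWWWW
WWWRWW
WWWWWW
WWWWWW
WWWWGW
RWWWWW
RWWWKW
RWWWWW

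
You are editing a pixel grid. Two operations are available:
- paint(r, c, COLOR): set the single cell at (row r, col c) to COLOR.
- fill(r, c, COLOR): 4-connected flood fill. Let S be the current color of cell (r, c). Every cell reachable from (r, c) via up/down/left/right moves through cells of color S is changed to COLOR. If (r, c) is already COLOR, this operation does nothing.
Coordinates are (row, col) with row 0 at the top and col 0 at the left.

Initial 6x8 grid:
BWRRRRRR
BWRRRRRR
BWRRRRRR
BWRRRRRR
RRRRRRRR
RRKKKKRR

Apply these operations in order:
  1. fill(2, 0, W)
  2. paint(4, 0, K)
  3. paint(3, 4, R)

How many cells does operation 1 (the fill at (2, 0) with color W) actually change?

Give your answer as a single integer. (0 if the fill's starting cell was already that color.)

After op 1 fill(2,0,W) [4 cells changed]:
WWRRRRRR
WWRRRRRR
WWRRRRRR
WWRRRRRR
RRRRRRRR
RRKKKKRR

Answer: 4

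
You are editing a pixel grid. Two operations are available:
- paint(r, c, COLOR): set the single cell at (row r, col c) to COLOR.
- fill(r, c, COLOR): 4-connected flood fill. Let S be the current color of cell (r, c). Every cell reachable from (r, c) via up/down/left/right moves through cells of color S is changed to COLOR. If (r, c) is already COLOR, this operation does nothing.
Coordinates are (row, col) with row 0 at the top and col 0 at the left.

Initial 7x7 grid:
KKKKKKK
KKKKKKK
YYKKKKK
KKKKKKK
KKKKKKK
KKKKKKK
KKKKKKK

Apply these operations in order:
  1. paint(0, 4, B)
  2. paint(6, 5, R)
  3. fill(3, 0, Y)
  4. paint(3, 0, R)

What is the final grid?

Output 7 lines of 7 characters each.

Answer: YYYYBYY
YYYYYYY
YYYYYYY
RYYYYYY
YYYYYYY
YYYYYYY
YYYYYRY

Derivation:
After op 1 paint(0,4,B):
KKKKBKK
KKKKKKK
YYKKKKK
KKKKKKK
KKKKKKK
KKKKKKK
KKKKKKK
After op 2 paint(6,5,R):
KKKKBKK
KKKKKKK
YYKKKKK
KKKKKKK
KKKKKKK
KKKKKKK
KKKKKRK
After op 3 fill(3,0,Y) [45 cells changed]:
YYYYBYY
YYYYYYY
YYYYYYY
YYYYYYY
YYYYYYY
YYYYYYY
YYYYYRY
After op 4 paint(3,0,R):
YYYYBYY
YYYYYYY
YYYYYYY
RYYYYYY
YYYYYYY
YYYYYYY
YYYYYRY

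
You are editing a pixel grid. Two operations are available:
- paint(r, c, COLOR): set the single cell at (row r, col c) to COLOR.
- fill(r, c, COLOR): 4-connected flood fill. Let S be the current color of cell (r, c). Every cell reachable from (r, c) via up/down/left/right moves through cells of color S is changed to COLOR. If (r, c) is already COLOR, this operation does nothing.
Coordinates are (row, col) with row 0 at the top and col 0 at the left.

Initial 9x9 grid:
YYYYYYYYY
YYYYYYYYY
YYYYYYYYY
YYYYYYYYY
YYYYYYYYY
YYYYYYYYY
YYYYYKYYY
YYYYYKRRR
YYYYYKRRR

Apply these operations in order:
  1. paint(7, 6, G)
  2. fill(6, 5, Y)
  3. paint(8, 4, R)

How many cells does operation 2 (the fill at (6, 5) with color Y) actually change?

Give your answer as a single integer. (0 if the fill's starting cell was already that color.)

After op 1 paint(7,6,G):
YYYYYYYYY
YYYYYYYYY
YYYYYYYYY
YYYYYYYYY
YYYYYYYYY
YYYYYYYYY
YYYYYKYYY
YYYYYKGRR
YYYYYKRRR
After op 2 fill(6,5,Y) [3 cells changed]:
YYYYYYYYY
YYYYYYYYY
YYYYYYYYY
YYYYYYYYY
YYYYYYYYY
YYYYYYYYY
YYYYYYYYY
YYYYYYGRR
YYYYYYRRR

Answer: 3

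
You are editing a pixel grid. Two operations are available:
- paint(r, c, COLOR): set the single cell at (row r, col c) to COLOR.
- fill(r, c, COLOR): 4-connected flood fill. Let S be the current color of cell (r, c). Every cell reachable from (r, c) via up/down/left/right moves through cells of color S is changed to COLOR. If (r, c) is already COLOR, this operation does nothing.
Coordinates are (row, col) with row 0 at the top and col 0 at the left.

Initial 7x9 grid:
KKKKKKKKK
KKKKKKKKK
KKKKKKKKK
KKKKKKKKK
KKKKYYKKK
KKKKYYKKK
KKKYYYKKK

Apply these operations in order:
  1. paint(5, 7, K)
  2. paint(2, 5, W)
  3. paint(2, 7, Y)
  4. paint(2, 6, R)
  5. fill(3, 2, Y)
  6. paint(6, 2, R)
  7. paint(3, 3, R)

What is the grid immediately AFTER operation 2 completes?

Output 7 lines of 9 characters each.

Answer: KKKKKKKKK
KKKKKKKKK
KKKKKWKKK
KKKKKKKKK
KKKKYYKKK
KKKKYYKKK
KKKYYYKKK

Derivation:
After op 1 paint(5,7,K):
KKKKKKKKK
KKKKKKKKK
KKKKKKKKK
KKKKKKKKK
KKKKYYKKK
KKKKYYKKK
KKKYYYKKK
After op 2 paint(2,5,W):
KKKKKKKKK
KKKKKKKKK
KKKKKWKKK
KKKKKKKKK
KKKKYYKKK
KKKKYYKKK
KKKYYYKKK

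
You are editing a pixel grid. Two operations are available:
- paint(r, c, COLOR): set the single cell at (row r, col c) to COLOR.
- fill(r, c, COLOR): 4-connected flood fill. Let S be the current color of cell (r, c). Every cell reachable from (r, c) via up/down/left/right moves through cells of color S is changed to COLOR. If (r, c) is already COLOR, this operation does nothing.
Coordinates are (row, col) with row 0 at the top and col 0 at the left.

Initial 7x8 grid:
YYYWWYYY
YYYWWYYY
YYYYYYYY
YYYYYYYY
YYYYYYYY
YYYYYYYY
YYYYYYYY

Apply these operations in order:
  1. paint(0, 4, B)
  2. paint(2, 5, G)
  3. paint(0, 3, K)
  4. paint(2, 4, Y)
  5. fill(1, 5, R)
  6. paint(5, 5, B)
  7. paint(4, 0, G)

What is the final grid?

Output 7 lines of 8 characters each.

Answer: RRRKBRRR
RRRWWRRR
RRRRRGRR
RRRRRRRR
GRRRRRRR
RRRRRBRR
RRRRRRRR

Derivation:
After op 1 paint(0,4,B):
YYYWBYYY
YYYWWYYY
YYYYYYYY
YYYYYYYY
YYYYYYYY
YYYYYYYY
YYYYYYYY
After op 2 paint(2,5,G):
YYYWBYYY
YYYWWYYY
YYYYYGYY
YYYYYYYY
YYYYYYYY
YYYYYYYY
YYYYYYYY
After op 3 paint(0,3,K):
YYYKBYYY
YYYWWYYY
YYYYYGYY
YYYYYYYY
YYYYYYYY
YYYYYYYY
YYYYYYYY
After op 4 paint(2,4,Y):
YYYKBYYY
YYYWWYYY
YYYYYGYY
YYYYYYYY
YYYYYYYY
YYYYYYYY
YYYYYYYY
After op 5 fill(1,5,R) [51 cells changed]:
RRRKBRRR
RRRWWRRR
RRRRRGRR
RRRRRRRR
RRRRRRRR
RRRRRRRR
RRRRRRRR
After op 6 paint(5,5,B):
RRRKBRRR
RRRWWRRR
RRRRRGRR
RRRRRRRR
RRRRRRRR
RRRRRBRR
RRRRRRRR
After op 7 paint(4,0,G):
RRRKBRRR
RRRWWRRR
RRRRRGRR
RRRRRRRR
GRRRRRRR
RRRRRBRR
RRRRRRRR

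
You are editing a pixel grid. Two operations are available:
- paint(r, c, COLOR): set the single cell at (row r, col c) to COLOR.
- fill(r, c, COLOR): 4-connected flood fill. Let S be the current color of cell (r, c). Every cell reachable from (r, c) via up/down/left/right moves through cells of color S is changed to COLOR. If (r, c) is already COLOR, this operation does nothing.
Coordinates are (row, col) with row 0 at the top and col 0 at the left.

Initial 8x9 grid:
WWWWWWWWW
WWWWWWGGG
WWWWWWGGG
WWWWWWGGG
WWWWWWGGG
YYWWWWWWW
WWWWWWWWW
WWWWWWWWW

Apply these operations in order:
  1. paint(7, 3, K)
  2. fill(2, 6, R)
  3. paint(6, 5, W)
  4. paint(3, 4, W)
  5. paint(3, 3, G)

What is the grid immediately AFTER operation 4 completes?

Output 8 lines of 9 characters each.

Answer: WWWWWWWWW
WWWWWWRRR
WWWWWWRRR
WWWWWWRRR
WWWWWWRRR
YYWWWWWWW
WWWWWWWWW
WWWKWWWWW

Derivation:
After op 1 paint(7,3,K):
WWWWWWWWW
WWWWWWGGG
WWWWWWGGG
WWWWWWGGG
WWWWWWGGG
YYWWWWWWW
WWWWWWWWW
WWWKWWWWW
After op 2 fill(2,6,R) [12 cells changed]:
WWWWWWWWW
WWWWWWRRR
WWWWWWRRR
WWWWWWRRR
WWWWWWRRR
YYWWWWWWW
WWWWWWWWW
WWWKWWWWW
After op 3 paint(6,5,W):
WWWWWWWWW
WWWWWWRRR
WWWWWWRRR
WWWWWWRRR
WWWWWWRRR
YYWWWWWWW
WWWWWWWWW
WWWKWWWWW
After op 4 paint(3,4,W):
WWWWWWWWW
WWWWWWRRR
WWWWWWRRR
WWWWWWRRR
WWWWWWRRR
YYWWWWWWW
WWWWWWWWW
WWWKWWWWW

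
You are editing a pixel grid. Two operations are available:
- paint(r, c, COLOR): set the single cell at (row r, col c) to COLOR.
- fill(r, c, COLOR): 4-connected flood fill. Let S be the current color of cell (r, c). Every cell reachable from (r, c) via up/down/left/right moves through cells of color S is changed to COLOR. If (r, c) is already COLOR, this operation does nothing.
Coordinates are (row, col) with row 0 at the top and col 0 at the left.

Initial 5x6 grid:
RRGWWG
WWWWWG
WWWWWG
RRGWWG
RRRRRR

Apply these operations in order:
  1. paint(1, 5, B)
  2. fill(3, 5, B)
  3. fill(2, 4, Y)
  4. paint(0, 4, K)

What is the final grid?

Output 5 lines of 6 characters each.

After op 1 paint(1,5,B):
RRGWWG
WWWWWB
WWWWWG
RRGWWG
RRRRRR
After op 2 fill(3,5,B) [2 cells changed]:
RRGWWG
WWWWWB
WWWWWB
RRGWWB
RRRRRR
After op 3 fill(2,4,Y) [14 cells changed]:
RRGYYG
YYYYYB
YYYYYB
RRGYYB
RRRRRR
After op 4 paint(0,4,K):
RRGYKG
YYYYYB
YYYYYB
RRGYYB
RRRRRR

Answer: RRGYKG
YYYYYB
YYYYYB
RRGYYB
RRRRRR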